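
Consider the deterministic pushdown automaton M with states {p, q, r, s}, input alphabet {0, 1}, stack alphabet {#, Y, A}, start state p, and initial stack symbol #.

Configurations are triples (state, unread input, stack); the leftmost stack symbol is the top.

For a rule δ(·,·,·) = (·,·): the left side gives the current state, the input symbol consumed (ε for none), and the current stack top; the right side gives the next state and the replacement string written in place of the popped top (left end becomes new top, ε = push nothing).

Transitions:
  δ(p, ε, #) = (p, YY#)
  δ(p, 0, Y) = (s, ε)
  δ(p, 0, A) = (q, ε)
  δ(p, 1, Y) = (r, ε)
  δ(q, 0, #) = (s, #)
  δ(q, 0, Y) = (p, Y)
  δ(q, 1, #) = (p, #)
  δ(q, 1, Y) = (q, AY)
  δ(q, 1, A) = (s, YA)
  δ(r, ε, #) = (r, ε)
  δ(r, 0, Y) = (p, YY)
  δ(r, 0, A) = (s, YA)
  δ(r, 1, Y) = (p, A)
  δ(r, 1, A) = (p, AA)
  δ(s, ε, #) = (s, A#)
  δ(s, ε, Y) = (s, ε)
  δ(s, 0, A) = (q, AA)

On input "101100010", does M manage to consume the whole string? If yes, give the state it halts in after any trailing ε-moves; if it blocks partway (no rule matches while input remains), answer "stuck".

q

(p, 101100010, #)
  ε-move, top #: go to p, push YY# → (p, 101100010, YY#)
  read 1, top Y: go to r, push ε → (r, 01100010, Y#)
  read 0, top Y: go to p, push YY → (p, 1100010, YY#)
  read 1, top Y: go to r, push ε → (r, 100010, Y#)
  read 1, top Y: go to p, push A → (p, 00010, A#)
  read 0, top A: go to q, push ε → (q, 0010, #)
  read 0, top #: go to s, push # → (s, 010, #)
  ε-move, top #: go to s, push A# → (s, 010, A#)
  read 0, top A: go to q, push AA → (q, 10, AA#)
  read 1, top A: go to s, push YA → (s, 0, YAA#)
  ε-move, top Y: go to s, push ε → (s, 0, AA#)
  read 0, top A: go to q, push AA → (q, ε, AAA#)
All input consumed; M is in state q.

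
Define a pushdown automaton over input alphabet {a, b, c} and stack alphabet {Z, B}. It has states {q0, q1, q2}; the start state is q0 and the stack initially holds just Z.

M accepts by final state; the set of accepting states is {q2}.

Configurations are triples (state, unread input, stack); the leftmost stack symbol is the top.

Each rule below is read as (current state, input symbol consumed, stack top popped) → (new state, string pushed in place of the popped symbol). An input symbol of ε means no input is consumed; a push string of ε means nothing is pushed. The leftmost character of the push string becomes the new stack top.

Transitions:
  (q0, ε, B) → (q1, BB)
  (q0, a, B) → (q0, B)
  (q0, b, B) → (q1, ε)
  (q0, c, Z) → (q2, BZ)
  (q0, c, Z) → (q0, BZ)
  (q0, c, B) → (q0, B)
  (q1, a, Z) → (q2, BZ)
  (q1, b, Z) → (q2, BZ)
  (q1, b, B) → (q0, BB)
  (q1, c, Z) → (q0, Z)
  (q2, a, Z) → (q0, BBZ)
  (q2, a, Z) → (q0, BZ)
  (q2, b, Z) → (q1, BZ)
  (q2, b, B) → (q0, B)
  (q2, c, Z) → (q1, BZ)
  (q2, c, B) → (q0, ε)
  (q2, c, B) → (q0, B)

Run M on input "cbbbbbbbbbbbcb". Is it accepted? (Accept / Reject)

Reject

No computation consumes all input and reaches a final state.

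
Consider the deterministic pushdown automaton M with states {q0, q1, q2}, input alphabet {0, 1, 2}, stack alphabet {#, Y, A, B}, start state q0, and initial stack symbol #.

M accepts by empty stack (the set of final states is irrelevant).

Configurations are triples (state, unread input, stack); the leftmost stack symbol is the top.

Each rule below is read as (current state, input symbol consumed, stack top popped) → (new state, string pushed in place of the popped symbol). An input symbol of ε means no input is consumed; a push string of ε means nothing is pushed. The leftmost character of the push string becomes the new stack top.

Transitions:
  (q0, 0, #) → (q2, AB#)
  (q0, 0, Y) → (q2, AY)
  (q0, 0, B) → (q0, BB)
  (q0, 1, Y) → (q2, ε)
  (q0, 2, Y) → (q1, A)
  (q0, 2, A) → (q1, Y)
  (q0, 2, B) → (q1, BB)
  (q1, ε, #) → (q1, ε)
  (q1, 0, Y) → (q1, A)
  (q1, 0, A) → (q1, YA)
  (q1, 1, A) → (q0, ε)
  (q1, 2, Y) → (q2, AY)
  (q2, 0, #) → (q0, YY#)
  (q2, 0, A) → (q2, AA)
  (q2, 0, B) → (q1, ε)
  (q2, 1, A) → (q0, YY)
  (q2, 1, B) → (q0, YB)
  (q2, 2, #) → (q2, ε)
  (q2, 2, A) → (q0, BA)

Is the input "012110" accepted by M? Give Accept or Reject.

(q0, 012110, #) ⊢ (q2, 12110, AB#) ⊢ (q0, 2110, YYB#) ⊢ (q1, 110, AYB#) ⊢ (q0, 10, YB#) ⊢ (q2, 0, B#) ⊢ (q1, ε, #) ⊢ (q1, ε, ε)
All input consumed and the stack is empty.

Accept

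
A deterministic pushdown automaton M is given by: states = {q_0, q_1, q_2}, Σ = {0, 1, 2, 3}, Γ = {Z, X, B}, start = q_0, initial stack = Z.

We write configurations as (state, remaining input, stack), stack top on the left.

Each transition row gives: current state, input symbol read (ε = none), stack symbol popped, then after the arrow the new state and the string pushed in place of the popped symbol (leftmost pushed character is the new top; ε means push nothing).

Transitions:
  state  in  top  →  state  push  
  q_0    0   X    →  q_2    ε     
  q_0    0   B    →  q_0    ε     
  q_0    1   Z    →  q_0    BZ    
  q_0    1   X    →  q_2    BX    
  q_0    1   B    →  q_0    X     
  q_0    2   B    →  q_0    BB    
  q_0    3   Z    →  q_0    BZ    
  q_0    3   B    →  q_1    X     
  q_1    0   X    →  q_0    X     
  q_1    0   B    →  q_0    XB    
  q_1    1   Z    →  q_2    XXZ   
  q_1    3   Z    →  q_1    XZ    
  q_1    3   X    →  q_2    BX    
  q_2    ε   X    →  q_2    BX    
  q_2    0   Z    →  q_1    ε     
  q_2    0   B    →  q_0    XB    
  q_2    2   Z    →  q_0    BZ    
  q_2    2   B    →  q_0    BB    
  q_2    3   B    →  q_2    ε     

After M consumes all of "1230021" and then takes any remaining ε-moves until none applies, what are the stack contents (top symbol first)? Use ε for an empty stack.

(q_0, 1230021, Z)
  read 1, top Z: go to q_0, push BZ → (q_0, 230021, BZ)
  read 2, top B: go to q_0, push BB → (q_0, 30021, BBZ)
  read 3, top B: go to q_1, push X → (q_1, 0021, XBZ)
  read 0, top X: go to q_0, push X → (q_0, 021, XBZ)
  read 0, top X: go to q_2, push ε → (q_2, 21, BZ)
  read 2, top B: go to q_0, push BB → (q_0, 1, BBZ)
  read 1, top B: go to q_0, push X → (q_0, ε, XBZ)
All input consumed in state q_0 with stack XBZ.

XBZ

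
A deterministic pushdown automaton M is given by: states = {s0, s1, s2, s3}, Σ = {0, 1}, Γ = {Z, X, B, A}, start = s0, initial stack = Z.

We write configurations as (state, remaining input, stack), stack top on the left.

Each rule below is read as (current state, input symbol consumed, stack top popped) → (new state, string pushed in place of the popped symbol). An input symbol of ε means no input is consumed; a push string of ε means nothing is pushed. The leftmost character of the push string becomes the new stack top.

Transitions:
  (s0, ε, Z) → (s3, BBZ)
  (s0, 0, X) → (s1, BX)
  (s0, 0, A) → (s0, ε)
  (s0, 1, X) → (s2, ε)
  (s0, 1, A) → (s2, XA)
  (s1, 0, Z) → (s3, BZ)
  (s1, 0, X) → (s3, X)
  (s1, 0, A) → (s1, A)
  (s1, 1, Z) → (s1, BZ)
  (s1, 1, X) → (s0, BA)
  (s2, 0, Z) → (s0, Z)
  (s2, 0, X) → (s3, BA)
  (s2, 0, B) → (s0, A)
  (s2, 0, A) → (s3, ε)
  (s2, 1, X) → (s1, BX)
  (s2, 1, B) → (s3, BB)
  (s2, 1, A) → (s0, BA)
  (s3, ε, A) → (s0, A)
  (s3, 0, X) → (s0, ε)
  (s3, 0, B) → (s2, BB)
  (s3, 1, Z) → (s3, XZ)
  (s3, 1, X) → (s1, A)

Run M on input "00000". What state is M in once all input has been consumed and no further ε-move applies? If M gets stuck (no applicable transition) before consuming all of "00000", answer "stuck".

stuck

(s0, 00000, Z) ⊢ (s3, 00000, BBZ) ⊢ (s2, 0000, BBBZ) ⊢ (s0, 000, ABBZ) ⊢ (s0, 00, BBZ)
No transition for (s0, 0, top B); M blocks with input 00 remaining.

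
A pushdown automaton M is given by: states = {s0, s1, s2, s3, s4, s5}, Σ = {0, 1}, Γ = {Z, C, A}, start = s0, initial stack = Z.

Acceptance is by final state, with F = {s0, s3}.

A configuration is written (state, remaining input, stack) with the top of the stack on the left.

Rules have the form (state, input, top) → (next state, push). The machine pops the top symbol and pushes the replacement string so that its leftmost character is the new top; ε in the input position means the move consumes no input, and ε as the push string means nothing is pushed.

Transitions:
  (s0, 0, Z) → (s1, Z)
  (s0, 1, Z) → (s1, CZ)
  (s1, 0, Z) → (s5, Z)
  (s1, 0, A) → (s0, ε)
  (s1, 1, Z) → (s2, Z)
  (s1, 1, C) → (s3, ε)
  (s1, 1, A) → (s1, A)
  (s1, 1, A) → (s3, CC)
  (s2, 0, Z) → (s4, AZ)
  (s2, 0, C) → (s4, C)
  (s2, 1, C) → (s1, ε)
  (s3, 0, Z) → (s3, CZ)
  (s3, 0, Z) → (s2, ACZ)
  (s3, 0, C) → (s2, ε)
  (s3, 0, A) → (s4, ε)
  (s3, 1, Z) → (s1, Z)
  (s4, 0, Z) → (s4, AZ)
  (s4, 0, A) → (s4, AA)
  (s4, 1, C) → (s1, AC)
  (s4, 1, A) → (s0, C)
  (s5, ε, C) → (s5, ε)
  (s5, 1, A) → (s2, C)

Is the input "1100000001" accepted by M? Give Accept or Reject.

One accepting computation: (s0, 1100000001, Z) ⊢ (s1, 100000001, CZ) ⊢ (s3, 00000001, Z) ⊢ (s3, 0000001, CZ) ⊢ (s2, 000001, Z) ⊢ (s4, 00001, AZ) ⊢ (s4, 0001, AAZ) ⊢ (s4, 001, AAAZ) ⊢ (s4, 01, AAAAZ) ⊢ (s4, 1, AAAAAZ) ⊢ (s0, ε, CAAAAZ)
All input consumed and state s0 ∈ F.

Accept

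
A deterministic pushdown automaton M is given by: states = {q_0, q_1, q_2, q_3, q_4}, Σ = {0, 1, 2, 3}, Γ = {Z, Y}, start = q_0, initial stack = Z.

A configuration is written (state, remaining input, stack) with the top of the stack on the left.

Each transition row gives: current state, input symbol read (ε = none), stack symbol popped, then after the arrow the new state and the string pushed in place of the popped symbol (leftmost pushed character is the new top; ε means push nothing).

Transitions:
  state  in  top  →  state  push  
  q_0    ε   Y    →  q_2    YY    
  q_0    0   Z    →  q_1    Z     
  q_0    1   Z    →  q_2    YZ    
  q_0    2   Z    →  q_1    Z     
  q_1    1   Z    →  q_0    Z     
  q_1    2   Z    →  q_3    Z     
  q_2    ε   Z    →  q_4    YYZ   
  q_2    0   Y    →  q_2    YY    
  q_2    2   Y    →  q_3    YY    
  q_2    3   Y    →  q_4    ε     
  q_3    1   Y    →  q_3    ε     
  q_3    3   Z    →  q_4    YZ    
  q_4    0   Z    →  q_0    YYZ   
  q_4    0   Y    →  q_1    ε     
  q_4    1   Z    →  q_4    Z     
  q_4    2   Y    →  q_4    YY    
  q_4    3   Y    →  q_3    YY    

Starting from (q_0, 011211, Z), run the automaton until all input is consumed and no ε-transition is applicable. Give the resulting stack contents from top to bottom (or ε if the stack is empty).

Z

(q_0, 011211, Z)
  read 0, top Z: go to q_1, push Z → (q_1, 11211, Z)
  read 1, top Z: go to q_0, push Z → (q_0, 1211, Z)
  read 1, top Z: go to q_2, push YZ → (q_2, 211, YZ)
  read 2, top Y: go to q_3, push YY → (q_3, 11, YYZ)
  read 1, top Y: go to q_3, push ε → (q_3, 1, YZ)
  read 1, top Y: go to q_3, push ε → (q_3, ε, Z)
All input consumed in state q_3 with stack Z.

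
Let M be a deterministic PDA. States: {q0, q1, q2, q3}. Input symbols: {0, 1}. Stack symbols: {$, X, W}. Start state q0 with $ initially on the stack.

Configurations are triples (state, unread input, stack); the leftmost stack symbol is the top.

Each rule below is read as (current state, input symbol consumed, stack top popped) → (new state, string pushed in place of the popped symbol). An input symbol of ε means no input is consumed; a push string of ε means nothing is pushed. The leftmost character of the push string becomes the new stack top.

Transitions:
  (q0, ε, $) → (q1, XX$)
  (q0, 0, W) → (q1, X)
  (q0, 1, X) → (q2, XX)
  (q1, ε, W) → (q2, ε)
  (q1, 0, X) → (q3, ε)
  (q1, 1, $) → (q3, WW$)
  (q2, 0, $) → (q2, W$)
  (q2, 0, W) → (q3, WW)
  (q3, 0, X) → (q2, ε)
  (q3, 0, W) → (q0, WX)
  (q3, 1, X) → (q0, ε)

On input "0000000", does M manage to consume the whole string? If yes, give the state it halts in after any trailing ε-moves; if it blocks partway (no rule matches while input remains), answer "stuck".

q3

(q0, 0000000, $) ⊢ (q1, 0000000, XX$) ⊢ (q3, 000000, X$) ⊢ (q2, 00000, $) ⊢ (q2, 0000, W$) ⊢ (q3, 000, WW$) ⊢ (q0, 00, WXW$) ⊢ (q1, 0, XXW$) ⊢ (q3, ε, XW$)
All input consumed; M is in state q3.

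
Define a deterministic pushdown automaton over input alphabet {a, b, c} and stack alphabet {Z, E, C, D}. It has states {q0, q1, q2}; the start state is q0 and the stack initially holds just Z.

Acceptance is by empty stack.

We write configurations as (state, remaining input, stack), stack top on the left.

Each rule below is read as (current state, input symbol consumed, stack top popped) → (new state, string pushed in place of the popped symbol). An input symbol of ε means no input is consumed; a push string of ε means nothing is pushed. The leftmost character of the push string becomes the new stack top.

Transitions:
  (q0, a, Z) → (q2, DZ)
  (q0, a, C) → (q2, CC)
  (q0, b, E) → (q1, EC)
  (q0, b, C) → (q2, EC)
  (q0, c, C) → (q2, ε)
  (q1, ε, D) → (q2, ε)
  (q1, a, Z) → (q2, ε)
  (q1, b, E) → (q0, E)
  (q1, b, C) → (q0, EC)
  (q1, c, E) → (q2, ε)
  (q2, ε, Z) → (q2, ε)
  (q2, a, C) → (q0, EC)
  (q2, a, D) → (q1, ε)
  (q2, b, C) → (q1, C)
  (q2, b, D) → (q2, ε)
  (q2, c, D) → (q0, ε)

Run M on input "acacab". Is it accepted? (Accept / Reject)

Accept

(q0, acacab, Z) ⊢ (q2, cacab, DZ) ⊢ (q0, acab, Z) ⊢ (q2, cab, DZ) ⊢ (q0, ab, Z) ⊢ (q2, b, DZ) ⊢ (q2, ε, Z) ⊢ (q2, ε, ε)
All input consumed and the stack is empty.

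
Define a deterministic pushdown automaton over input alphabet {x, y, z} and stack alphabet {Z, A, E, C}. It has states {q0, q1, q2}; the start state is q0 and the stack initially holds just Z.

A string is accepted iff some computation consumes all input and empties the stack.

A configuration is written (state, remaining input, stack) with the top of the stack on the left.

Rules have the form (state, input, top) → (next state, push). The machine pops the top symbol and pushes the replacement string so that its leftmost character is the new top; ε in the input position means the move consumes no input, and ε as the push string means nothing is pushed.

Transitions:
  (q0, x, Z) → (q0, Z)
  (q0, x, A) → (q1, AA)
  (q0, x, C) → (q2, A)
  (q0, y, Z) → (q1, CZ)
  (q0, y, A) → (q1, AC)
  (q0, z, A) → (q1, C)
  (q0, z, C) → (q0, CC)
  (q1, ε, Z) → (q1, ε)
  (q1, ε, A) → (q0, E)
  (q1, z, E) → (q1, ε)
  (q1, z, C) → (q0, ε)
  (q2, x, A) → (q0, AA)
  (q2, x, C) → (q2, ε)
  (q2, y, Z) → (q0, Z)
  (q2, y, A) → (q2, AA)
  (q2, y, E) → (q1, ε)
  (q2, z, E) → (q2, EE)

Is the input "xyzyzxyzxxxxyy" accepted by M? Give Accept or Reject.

(q0, xyzyzxyzxxxxyy, Z)
  read x, top Z: go to q0, push Z → (q0, yzyzxyzxxxxyy, Z)
  read y, top Z: go to q1, push CZ → (q1, zyzxyzxxxxyy, CZ)
  read z, top C: go to q0, push ε → (q0, yzxyzxxxxyy, Z)
  read y, top Z: go to q1, push CZ → (q1, zxyzxxxxyy, CZ)
  read z, top C: go to q0, push ε → (q0, xyzxxxxyy, Z)
  read x, top Z: go to q0, push Z → (q0, yzxxxxyy, Z)
  read y, top Z: go to q1, push CZ → (q1, zxxxxyy, CZ)
  read z, top C: go to q0, push ε → (q0, xxxxyy, Z)
  read x, top Z: go to q0, push Z → (q0, xxxyy, Z)
  read x, top Z: go to q0, push Z → (q0, xxyy, Z)
  read x, top Z: go to q0, push Z → (q0, xyy, Z)
  read x, top Z: go to q0, push Z → (q0, yy, Z)
  read y, top Z: go to q1, push CZ → (q1, y, CZ)
No transition applies at (q1, y, CZ); input not fully consumed.

Reject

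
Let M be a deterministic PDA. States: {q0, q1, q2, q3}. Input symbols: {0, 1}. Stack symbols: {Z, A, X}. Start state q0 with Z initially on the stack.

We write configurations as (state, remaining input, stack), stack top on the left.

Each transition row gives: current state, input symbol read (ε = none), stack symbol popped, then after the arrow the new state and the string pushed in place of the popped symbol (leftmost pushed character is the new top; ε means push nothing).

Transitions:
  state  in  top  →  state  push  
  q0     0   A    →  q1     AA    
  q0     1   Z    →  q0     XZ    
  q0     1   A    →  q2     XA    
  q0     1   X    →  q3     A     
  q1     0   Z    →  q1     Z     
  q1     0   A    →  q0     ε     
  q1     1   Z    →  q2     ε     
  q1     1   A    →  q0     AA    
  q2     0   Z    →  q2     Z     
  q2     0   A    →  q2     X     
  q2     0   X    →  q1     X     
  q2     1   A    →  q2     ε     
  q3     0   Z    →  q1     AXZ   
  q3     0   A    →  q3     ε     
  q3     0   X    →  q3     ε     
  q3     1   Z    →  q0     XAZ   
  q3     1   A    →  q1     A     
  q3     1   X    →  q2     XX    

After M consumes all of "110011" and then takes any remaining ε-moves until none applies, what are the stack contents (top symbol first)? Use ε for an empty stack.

XAAXZ

(q0, 110011, Z)
  read 1, top Z: go to q0, push XZ → (q0, 10011, XZ)
  read 1, top X: go to q3, push A → (q3, 0011, AZ)
  read 0, top A: go to q3, push ε → (q3, 011, Z)
  read 0, top Z: go to q1, push AXZ → (q1, 11, AXZ)
  read 1, top A: go to q0, push AA → (q0, 1, AAXZ)
  read 1, top A: go to q2, push XA → (q2, ε, XAAXZ)
All input consumed in state q2 with stack XAAXZ.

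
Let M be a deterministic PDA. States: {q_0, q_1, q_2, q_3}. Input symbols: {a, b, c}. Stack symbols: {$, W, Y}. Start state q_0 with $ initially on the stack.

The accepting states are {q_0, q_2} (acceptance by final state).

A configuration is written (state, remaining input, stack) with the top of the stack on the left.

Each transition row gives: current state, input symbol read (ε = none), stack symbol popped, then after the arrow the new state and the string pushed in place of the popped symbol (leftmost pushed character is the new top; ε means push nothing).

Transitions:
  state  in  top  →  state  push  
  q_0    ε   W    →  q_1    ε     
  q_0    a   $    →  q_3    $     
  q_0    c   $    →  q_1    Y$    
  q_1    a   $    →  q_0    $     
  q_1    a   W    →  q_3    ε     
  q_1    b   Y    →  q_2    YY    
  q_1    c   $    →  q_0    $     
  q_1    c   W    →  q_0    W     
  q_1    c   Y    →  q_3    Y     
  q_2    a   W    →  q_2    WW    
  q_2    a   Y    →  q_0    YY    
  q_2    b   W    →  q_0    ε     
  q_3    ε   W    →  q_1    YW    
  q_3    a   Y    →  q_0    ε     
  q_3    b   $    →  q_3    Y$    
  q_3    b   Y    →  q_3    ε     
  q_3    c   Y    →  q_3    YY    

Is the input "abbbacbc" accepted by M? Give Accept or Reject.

(q_0, abbbacbc, $) ⊢ (q_3, bbbacbc, $) ⊢ (q_3, bbacbc, Y$) ⊢ (q_3, bacbc, $) ⊢ (q_3, acbc, Y$) ⊢ (q_0, cbc, $) ⊢ (q_1, bc, Y$) ⊢ (q_2, c, YY$)
No transition applies at (q_2, c, YY$); input not fully consumed.

Reject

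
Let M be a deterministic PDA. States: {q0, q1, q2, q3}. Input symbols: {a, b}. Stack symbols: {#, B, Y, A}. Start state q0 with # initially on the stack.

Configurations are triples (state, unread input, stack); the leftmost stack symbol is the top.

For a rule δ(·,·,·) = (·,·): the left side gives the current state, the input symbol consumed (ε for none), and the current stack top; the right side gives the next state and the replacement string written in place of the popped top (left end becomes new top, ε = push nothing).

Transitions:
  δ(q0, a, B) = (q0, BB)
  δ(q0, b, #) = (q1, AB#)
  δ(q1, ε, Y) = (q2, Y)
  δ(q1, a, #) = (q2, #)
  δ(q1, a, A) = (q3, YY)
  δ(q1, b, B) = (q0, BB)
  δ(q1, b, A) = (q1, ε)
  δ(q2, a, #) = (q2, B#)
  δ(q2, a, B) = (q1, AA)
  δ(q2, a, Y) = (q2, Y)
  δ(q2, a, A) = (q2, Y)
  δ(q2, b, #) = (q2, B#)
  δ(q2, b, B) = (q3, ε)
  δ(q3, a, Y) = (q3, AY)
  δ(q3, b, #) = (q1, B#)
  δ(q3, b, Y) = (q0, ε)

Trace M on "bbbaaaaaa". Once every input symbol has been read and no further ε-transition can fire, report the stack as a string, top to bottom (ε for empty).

BBBBBBBB#

(q0, bbbaaaaaa, #)
  read b, top #: go to q1, push AB# → (q1, bbaaaaaa, AB#)
  read b, top A: go to q1, push ε → (q1, baaaaaa, B#)
  read b, top B: go to q0, push BB → (q0, aaaaaa, BB#)
  read a, top B: go to q0, push BB → (q0, aaaaa, BBB#)
  read a, top B: go to q0, push BB → (q0, aaaa, BBBB#)
  read a, top B: go to q0, push BB → (q0, aaa, BBBBB#)
  read a, top B: go to q0, push BB → (q0, aa, BBBBBB#)
  read a, top B: go to q0, push BB → (q0, a, BBBBBBB#)
  read a, top B: go to q0, push BB → (q0, ε, BBBBBBBB#)
All input consumed in state q0 with stack BBBBBBBB#.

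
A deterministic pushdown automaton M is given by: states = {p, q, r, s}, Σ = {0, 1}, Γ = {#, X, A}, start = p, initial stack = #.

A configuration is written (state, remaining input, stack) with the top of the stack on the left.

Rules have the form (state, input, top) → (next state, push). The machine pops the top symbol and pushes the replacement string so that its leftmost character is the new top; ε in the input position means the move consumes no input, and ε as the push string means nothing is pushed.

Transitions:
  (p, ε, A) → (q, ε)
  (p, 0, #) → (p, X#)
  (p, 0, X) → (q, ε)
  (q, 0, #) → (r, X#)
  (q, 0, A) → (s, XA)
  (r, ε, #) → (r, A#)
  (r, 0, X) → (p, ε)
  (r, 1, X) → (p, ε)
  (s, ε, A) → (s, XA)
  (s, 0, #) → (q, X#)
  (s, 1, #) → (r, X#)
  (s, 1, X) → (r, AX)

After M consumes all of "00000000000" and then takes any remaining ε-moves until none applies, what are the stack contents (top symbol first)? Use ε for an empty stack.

X#

(p, 00000000000, #) ⊢ (p, 0000000000, X#) ⊢ (q, 000000000, #) ⊢ (r, 00000000, X#) ⊢ (p, 0000000, #) ⊢ (p, 000000, X#) ⊢ (q, 00000, #) ⊢ (r, 0000, X#) ⊢ (p, 000, #) ⊢ (p, 00, X#) ⊢ (q, 0, #) ⊢ (r, ε, X#)
All input consumed in state r with stack X#.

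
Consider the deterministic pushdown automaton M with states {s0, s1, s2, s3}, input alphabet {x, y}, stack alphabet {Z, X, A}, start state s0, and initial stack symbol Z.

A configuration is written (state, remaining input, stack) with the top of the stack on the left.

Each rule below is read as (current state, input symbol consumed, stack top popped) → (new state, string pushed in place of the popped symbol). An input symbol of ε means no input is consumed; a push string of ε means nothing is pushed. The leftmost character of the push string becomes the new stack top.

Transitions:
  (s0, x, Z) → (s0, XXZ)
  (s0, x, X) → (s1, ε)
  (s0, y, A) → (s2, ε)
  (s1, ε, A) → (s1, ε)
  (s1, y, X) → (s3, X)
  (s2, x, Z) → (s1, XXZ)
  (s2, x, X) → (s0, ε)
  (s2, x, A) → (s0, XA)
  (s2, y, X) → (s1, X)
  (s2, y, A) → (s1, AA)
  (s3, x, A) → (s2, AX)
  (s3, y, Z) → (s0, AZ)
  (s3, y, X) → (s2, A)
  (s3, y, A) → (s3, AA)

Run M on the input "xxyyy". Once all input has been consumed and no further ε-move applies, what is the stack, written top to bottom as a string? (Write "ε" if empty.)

Z

(s0, xxyyy, Z) ⊢ (s0, xyyy, XXZ) ⊢ (s1, yyy, XZ) ⊢ (s3, yy, XZ) ⊢ (s2, y, AZ) ⊢ (s1, ε, AAZ) ⊢ (s1, ε, AZ) ⊢ (s1, ε, Z)
All input consumed in state s1 with stack Z.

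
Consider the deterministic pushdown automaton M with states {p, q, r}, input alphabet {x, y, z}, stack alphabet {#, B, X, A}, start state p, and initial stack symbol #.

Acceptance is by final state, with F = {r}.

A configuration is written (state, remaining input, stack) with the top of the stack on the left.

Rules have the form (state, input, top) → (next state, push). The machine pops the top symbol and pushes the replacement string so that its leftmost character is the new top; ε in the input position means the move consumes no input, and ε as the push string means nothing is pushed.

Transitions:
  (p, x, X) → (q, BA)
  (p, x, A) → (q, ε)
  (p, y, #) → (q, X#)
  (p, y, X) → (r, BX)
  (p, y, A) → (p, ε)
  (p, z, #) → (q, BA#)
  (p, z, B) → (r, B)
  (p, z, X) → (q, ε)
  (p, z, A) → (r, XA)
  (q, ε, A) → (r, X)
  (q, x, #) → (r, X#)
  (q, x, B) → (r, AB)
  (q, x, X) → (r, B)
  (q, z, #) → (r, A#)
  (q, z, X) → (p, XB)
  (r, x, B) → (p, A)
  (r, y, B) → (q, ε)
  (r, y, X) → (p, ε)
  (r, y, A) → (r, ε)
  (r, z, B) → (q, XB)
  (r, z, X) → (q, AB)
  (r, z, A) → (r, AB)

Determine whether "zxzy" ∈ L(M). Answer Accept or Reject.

Accept

(p, zxzy, #)
  read z, top #: go to q, push BA# → (q, xzy, BA#)
  read x, top B: go to r, push AB → (r, zy, ABA#)
  read z, top A: go to r, push AB → (r, y, ABBA#)
  read y, top A: go to r, push ε → (r, ε, BBA#)
All input consumed; state r ∈ F.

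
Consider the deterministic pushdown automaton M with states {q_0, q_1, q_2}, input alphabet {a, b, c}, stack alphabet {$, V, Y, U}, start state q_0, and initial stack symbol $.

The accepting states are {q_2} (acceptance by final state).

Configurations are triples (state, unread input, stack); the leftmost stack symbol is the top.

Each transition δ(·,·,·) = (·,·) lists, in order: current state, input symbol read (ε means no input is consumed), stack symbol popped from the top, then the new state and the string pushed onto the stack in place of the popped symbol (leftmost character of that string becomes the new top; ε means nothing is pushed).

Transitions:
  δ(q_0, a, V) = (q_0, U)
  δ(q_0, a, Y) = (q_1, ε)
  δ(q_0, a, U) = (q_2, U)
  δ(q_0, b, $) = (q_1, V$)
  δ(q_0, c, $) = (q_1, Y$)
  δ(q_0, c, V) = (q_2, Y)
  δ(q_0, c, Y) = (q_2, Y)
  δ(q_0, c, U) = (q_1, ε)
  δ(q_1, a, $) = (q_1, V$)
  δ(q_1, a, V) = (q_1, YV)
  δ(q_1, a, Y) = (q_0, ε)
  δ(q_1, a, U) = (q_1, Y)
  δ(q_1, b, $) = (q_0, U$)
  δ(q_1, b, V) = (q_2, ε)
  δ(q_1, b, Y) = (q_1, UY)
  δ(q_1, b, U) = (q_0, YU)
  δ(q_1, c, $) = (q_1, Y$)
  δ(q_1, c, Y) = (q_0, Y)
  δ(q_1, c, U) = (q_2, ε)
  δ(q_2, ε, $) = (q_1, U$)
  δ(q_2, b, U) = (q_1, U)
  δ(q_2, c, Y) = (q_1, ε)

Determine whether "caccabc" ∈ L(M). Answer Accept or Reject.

Reject

(q_0, caccabc, $)
  read c, top $: go to q_1, push Y$ → (q_1, accabc, Y$)
  read a, top Y: go to q_0, push ε → (q_0, ccabc, $)
  read c, top $: go to q_1, push Y$ → (q_1, cabc, Y$)
  read c, top Y: go to q_0, push Y → (q_0, abc, Y$)
  read a, top Y: go to q_1, push ε → (q_1, bc, $)
  read b, top $: go to q_0, push U$ → (q_0, c, U$)
  read c, top U: go to q_1, push ε → (q_1, ε, $)
All input consumed; state q_1 ∉ F and no further ε-move applies.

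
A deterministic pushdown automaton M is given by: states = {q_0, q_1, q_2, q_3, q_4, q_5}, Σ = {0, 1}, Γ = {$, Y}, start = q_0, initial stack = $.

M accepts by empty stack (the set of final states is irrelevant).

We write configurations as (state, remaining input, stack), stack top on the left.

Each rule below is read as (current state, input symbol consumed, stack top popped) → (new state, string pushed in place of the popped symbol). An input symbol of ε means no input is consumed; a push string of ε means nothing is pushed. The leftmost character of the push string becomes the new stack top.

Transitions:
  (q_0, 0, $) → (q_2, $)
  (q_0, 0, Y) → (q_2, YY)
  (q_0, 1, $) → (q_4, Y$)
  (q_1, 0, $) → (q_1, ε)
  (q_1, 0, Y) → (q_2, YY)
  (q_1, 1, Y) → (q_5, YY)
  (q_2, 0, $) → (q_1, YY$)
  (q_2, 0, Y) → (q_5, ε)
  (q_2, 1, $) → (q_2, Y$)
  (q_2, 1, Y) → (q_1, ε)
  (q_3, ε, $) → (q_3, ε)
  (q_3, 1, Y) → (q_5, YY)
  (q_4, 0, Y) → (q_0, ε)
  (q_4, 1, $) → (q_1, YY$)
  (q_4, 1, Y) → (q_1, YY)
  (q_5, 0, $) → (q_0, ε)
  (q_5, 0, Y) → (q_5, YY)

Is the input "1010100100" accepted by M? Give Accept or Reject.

(q_0, 1010100100, $)
  read 1, top $: go to q_4, push Y$ → (q_4, 010100100, Y$)
  read 0, top Y: go to q_0, push ε → (q_0, 10100100, $)
  read 1, top $: go to q_4, push Y$ → (q_4, 0100100, Y$)
  read 0, top Y: go to q_0, push ε → (q_0, 100100, $)
  read 1, top $: go to q_4, push Y$ → (q_4, 00100, Y$)
  read 0, top Y: go to q_0, push ε → (q_0, 0100, $)
  read 0, top $: go to q_2, push $ → (q_2, 100, $)
  read 1, top $: go to q_2, push Y$ → (q_2, 00, Y$)
  read 0, top Y: go to q_5, push ε → (q_5, 0, $)
  read 0, top $: go to q_0, push ε → (q_0, ε, ε)
All input consumed and the stack is empty.

Accept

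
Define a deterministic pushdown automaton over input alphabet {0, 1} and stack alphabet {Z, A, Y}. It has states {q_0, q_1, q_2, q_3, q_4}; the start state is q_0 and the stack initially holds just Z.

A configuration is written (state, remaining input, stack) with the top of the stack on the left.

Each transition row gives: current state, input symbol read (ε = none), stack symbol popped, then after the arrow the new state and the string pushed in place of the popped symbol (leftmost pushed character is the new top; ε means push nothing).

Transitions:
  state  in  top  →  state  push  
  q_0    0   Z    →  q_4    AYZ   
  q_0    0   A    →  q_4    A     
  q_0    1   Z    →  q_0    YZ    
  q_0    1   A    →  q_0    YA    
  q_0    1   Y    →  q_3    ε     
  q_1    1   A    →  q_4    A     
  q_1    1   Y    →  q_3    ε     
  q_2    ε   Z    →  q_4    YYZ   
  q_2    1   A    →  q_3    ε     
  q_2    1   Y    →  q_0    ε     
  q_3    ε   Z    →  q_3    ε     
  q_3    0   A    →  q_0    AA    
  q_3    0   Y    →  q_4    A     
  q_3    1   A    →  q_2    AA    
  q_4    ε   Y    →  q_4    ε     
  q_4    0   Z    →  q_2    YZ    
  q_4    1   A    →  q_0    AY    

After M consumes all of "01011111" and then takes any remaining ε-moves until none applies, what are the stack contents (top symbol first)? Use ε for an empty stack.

AYYYZ

(q_0, 01011111, Z) ⊢ (q_4, 1011111, AYZ) ⊢ (q_0, 011111, AYYZ) ⊢ (q_4, 11111, AYYZ) ⊢ (q_0, 1111, AYYYZ) ⊢ (q_0, 111, YAYYYZ) ⊢ (q_3, 11, AYYYZ) ⊢ (q_2, 1, AAYYYZ) ⊢ (q_3, ε, AYYYZ)
All input consumed in state q_3 with stack AYYYZ.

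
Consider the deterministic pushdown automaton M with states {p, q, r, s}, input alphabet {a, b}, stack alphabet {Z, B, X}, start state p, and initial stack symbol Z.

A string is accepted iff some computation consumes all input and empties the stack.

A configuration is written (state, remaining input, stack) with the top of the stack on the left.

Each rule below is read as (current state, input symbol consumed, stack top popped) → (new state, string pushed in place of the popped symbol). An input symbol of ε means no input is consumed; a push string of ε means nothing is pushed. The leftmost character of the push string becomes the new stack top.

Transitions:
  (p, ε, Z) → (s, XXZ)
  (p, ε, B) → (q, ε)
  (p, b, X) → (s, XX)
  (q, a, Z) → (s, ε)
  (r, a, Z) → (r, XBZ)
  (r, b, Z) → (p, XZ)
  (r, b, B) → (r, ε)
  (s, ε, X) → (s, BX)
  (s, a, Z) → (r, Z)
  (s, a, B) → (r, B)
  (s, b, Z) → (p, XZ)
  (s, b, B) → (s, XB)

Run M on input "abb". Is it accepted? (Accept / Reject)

Reject

(p, abb, Z)
  ε-move, top Z: go to s, push XXZ → (s, abb, XXZ)
  ε-move, top X: go to s, push BX → (s, abb, BXXZ)
  read a, top B: go to r, push B → (r, bb, BXXZ)
  read b, top B: go to r, push ε → (r, b, XXZ)
No transition applies at (r, b, XXZ); input not fully consumed.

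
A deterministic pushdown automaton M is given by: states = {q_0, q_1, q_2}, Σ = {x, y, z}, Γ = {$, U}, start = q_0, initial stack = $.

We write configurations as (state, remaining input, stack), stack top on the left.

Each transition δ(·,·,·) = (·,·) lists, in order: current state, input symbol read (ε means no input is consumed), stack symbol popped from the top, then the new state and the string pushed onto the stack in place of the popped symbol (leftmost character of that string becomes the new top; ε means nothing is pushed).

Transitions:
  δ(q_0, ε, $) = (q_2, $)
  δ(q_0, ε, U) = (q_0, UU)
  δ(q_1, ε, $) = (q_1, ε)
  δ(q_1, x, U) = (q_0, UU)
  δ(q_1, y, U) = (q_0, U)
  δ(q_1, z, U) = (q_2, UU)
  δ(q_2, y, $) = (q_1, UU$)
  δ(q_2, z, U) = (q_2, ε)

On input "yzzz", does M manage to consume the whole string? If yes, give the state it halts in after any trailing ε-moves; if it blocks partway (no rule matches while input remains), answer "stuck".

(q_0, yzzz, $)
  ε-move, top $: go to q_2, push $ → (q_2, yzzz, $)
  read y, top $: go to q_1, push UU$ → (q_1, zzz, UU$)
  read z, top U: go to q_2, push UU → (q_2, zz, UUU$)
  read z, top U: go to q_2, push ε → (q_2, z, UU$)
  read z, top U: go to q_2, push ε → (q_2, ε, U$)
All input consumed; M is in state q_2.

q_2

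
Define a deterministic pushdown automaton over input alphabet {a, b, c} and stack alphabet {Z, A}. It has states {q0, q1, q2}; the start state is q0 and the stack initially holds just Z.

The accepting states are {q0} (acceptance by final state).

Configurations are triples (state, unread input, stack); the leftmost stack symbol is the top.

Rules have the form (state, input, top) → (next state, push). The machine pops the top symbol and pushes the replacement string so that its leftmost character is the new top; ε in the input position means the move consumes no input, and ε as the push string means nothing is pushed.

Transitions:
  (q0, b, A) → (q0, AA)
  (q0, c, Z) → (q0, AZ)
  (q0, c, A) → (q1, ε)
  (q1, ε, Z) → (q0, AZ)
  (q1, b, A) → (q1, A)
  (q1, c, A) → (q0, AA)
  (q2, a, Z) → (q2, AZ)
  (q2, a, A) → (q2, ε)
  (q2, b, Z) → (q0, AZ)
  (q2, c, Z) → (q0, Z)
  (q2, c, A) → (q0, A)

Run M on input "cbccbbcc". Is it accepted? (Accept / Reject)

Accept

(q0, cbccbbcc, Z)
  read c, top Z: go to q0, push AZ → (q0, bccbbcc, AZ)
  read b, top A: go to q0, push AA → (q0, ccbbcc, AAZ)
  read c, top A: go to q1, push ε → (q1, cbbcc, AZ)
  read c, top A: go to q0, push AA → (q0, bbcc, AAZ)
  read b, top A: go to q0, push AA → (q0, bcc, AAAZ)
  read b, top A: go to q0, push AA → (q0, cc, AAAAZ)
  read c, top A: go to q1, push ε → (q1, c, AAAZ)
  read c, top A: go to q0, push AA → (q0, ε, AAAAZ)
All input consumed; state q0 ∈ F.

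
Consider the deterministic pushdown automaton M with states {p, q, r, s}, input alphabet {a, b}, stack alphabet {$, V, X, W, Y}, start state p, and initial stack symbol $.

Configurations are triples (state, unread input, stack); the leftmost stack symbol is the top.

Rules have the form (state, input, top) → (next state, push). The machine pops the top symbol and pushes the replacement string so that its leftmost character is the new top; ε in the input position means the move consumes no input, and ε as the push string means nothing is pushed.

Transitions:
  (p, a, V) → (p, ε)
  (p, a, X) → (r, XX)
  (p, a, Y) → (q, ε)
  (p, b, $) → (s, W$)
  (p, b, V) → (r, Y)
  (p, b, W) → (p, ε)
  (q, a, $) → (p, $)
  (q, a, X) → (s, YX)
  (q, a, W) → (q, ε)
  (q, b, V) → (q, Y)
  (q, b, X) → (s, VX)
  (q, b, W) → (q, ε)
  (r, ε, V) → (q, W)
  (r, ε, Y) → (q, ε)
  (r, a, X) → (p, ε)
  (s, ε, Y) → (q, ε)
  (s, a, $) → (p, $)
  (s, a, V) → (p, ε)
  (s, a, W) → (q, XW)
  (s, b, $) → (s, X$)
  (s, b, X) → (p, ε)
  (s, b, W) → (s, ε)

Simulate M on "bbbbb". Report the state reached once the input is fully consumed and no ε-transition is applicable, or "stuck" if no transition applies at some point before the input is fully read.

(p, bbbbb, $)
  read b, top $: go to s, push W$ → (s, bbbb, W$)
  read b, top W: go to s, push ε → (s, bbb, $)
  read b, top $: go to s, push X$ → (s, bb, X$)
  read b, top X: go to p, push ε → (p, b, $)
  read b, top $: go to s, push W$ → (s, ε, W$)
All input consumed; M is in state s.

s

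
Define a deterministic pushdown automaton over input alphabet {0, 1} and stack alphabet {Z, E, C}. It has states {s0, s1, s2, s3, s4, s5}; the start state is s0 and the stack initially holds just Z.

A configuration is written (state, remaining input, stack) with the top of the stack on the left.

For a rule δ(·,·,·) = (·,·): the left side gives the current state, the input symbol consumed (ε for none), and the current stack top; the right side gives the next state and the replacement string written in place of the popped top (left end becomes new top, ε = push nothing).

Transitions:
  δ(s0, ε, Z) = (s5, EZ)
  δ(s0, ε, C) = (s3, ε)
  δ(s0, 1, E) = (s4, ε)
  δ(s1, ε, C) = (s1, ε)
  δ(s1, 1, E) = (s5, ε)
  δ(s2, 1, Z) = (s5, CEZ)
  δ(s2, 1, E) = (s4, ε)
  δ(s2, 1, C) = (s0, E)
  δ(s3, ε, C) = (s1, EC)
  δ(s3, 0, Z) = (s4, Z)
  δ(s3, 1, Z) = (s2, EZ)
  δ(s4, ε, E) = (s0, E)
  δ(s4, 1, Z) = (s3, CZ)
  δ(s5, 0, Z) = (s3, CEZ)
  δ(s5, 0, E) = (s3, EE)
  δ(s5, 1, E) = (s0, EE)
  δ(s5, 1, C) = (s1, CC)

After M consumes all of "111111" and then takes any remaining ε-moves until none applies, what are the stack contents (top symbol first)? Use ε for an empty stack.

Z

(s0, 111111, Z)
  ε-move, top Z: go to s5, push EZ → (s5, 111111, EZ)
  read 1, top E: go to s0, push EE → (s0, 11111, EEZ)
  read 1, top E: go to s4, push ε → (s4, 1111, EZ)
  ε-move, top E: go to s0, push E → (s0, 1111, EZ)
  read 1, top E: go to s4, push ε → (s4, 111, Z)
  read 1, top Z: go to s3, push CZ → (s3, 11, CZ)
  ε-move, top C: go to s1, push EC → (s1, 11, ECZ)
  read 1, top E: go to s5, push ε → (s5, 1, CZ)
  read 1, top C: go to s1, push CC → (s1, ε, CCZ)
  ε-move, top C: go to s1, push ε → (s1, ε, CZ)
  ε-move, top C: go to s1, push ε → (s1, ε, Z)
All input consumed in state s1 with stack Z.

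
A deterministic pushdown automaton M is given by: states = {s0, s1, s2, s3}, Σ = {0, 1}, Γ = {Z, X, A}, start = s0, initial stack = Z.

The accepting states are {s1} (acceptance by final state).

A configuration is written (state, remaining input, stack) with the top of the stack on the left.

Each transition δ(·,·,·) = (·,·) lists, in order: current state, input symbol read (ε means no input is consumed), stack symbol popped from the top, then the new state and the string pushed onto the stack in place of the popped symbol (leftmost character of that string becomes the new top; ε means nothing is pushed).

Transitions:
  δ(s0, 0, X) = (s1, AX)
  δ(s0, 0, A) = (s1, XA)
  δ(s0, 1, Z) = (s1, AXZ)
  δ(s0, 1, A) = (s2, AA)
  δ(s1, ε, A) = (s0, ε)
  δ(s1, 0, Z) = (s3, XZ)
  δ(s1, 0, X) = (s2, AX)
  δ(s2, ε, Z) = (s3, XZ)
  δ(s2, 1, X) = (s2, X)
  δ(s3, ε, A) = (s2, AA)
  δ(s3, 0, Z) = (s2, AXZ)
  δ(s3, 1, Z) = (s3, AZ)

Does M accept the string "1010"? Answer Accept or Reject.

Reject

(s0, 1010, Z) ⊢ (s1, 010, AXZ) ⊢ (s0, 010, XZ) ⊢ (s1, 10, AXZ) ⊢ (s0, 10, XZ)
No transition applies at (s0, 10, XZ); input not fully consumed.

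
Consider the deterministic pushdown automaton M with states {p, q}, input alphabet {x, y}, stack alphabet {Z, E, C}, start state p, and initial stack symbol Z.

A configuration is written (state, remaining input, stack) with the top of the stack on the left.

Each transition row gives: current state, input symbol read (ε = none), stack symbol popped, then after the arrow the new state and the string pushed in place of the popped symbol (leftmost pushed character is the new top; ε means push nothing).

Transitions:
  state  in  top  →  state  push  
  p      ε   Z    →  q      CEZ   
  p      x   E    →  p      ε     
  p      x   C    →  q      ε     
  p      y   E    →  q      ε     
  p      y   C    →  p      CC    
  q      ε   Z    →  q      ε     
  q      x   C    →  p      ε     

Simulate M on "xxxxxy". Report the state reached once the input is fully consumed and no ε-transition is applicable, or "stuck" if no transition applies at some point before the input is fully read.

q

(p, xxxxxy, Z) ⊢ (q, xxxxxy, CEZ) ⊢ (p, xxxxy, EZ) ⊢ (p, xxxy, Z) ⊢ (q, xxxy, CEZ) ⊢ (p, xxy, EZ) ⊢ (p, xy, Z) ⊢ (q, xy, CEZ) ⊢ (p, y, EZ) ⊢ (q, ε, Z) ⊢ (q, ε, ε)
All input consumed; M is in state q.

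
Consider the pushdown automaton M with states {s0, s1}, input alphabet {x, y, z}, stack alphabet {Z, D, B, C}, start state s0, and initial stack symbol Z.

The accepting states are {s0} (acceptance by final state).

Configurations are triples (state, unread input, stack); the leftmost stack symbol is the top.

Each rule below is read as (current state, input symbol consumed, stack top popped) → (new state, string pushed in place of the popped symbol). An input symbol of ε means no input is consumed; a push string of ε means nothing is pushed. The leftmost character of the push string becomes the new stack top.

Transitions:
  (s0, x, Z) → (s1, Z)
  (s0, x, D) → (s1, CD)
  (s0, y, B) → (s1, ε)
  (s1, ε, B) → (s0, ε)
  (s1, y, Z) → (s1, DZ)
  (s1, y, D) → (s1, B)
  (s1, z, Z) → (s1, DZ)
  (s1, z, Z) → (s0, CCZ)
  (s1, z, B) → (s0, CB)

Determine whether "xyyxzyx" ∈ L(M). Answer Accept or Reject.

No computation consumes all input and reaches a final state.

Reject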